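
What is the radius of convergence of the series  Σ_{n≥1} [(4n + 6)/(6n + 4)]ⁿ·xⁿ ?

R = 3/2

Root test: |a_n|^(1/n) = (4n + 6)/(6n + 4) → 2/3.
Hence the series converges for |x| < 1/(2/3) = 3/2, so the radius of convergence is 3/2.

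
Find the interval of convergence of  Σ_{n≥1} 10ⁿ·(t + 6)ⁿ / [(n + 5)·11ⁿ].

Ratio test: |a_{n+1}/a_n| = [(n + 5)/((n+1) + 5)] · 10/11 → 10/11 as n → ∞.
Convergence for |t + 6| · 10/11 < 1, i.e. |t + 6| < 11/10. So R = 11/10.
Endpoint t = -49/10: the terms are asymptotic to a nonzero constant times 1/n, so the series diverges by limit comparison with Σ 1/n.
At t = -71/10: an alternating series whose terms decrease to 0 in absolute value, so it converges by the Leibniz criterion.

[-71/10, -49/10)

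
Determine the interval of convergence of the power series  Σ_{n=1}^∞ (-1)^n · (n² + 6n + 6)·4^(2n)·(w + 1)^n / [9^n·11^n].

(-115/16, 83/16)

Ratio test: |a_{n+1}/a_n| = [((n+1)² + 6(n+1) + 6)/(n² + 6n + 6)] · 16/(9·11) → 16/99 as n → ∞.
Convergence for |w + 1| · 16/99 < 1, i.e. |w + 1| < 99/16. So R = 99/16.
When w = 83/16, the terms have absolute value of order n², which does not tend to 0, so the series diverges by the divergence test.
When w = -115/16, the n-th term does not approach 0; divergence by the term test.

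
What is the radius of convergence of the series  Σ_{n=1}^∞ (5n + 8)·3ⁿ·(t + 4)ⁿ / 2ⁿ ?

Ratio test: |a_{n+1}/a_n| = [(5(n+1) + 8)/(5n + 8)] · 3/2 → 3/2 as n → ∞.
Convergence for |t + 4| · 3/2 < 1, i.e. |t + 4| < 2/3. So R = 2/3.

R = 2/3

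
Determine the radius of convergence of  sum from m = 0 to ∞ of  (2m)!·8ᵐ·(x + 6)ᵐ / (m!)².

R = 1/32

By the ratio test, |a_{m+1}/a_m| = (2m+1)·(2m+2)/(m+1)² · 8 → 32.
Thus R = 1/(32) = 1/32.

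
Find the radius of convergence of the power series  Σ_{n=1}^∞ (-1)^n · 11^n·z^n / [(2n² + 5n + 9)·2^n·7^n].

R = 14/11

The ratio of consecutive coefficients is [(2n² + 5n + 9)/(2(n+1)² + 5(n+1) + 9)] · 11/(2·7) → 11/14.
Hence the series converges for |z| < 1/(11/14) = 14/11, so the radius of convergence is 14/11.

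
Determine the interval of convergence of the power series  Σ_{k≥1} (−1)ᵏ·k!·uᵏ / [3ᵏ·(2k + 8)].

{0}

Apply the ratio test: |a_{k+1}| / |a_k| = (k+1) · 1/3 · (2k + 8)/(2(k+1) + 8), which tends to ∞ as k → ∞.
Since the ratio → ∞, the series diverges for every u ≠ 0, and R = 0.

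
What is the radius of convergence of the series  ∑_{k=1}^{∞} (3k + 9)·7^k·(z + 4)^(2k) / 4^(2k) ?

R = 4√7/7

The ratio of consecutive coefficients is [(3(k+1) + 9)/(3k + 9)] · 7/16 → 7/16.
Successive powers of (z + 4) differ by 2, so the series converges when |z + 4|² · 7/16 < 1, i.e. |z + 4| < √(16/7). So R = 4√7/7.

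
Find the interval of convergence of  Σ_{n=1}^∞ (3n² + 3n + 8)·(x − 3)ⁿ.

(2, 4)

By the ratio test, |a_{n+1}/a_n| = (3(n+1)² + 3(n+1) + 8)/(3n² + 3n + 8) → 1.
Hence R = 1.
When x = 4, the n-th term does not approach 0; divergence by the term test.
Check x = 2: the n-th term does not approach 0; divergence by the term test.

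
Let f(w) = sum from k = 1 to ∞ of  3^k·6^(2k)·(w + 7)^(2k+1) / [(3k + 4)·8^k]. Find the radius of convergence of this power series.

R = √6/9

The ratio of consecutive coefficients is [(3k + 4)/(3(k+1) + 4)] · 3·36/8 → 27/2.
Since the exponent of (w + 7) increases by 2 each term, convergence requires |w + 7|² < 2/27, hence R = √6/9.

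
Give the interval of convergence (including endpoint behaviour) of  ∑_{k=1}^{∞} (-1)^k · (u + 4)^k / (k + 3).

(-5, -3]

Apply the ratio test: |a_{k+1}| / |a_k| = (k + 3)/((k+1) + 3), which tends to 1 as k → ∞.
Hence R = 1.
At u = -3: an alternating series whose terms decrease to 0 in absolute value, so it converges by the Leibniz criterion.
At u = -5: the terms behave like c/k; limit comparison with the harmonic series gives divergence.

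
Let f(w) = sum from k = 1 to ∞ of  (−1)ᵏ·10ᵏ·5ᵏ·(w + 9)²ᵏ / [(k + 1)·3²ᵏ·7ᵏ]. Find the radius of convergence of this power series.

Ratio test: |a_{k+1}/a_k| = [(k + 1)/((k+1) + 1)] · 10·5/(9·7) → 50/63 as k → ∞.
Since the exponent of (w + 9) increases by 2 each term, convergence requires |w + 9|² < 63/50, hence R = 3√14/10.

R = 3√14/10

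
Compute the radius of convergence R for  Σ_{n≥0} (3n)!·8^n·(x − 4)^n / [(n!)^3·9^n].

R = 1/24

The ratio of consecutive coefficients is (3n+1)·(3n+2)·(3n+3)/(n+1)³ · 8/9 → 24.
Convergence for |x − 4| · 24 < 1, i.e. |x − 4| < 1/24. So R = 1/24.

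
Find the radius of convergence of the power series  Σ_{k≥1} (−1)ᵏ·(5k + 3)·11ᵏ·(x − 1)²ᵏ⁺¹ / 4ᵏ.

R = 2√11/11

By the ratio test, |a_{k+1}/a_k| = [(5(k+1) + 3)/(5k + 3)] · 11/4 → 11/4.
Since the exponent of (x − 1) increases by 2 each term, convergence requires |x − 1|² < 4/11, hence R = 2√11/11.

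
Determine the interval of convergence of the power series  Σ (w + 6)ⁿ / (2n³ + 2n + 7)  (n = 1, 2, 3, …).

[-7, -5]

By the ratio test, |a_{n+1}/a_n| = (2n³ + 2n + 7)/(2(n+1)³ + 2(n+1) + 7) → 1.
Convergence for |w + 6| < 1, so R = 1.
When w = -5, the series is dominated by a constant times Σ 1/n³, which converges (p = 3 > 1).
At w = -7: the terms are on the order of 1/n³, so the series converges absolutely by comparison with the p-series (p = 3 > 1).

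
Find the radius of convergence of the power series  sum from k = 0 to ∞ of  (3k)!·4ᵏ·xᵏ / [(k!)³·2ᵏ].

R = 1/54

Apply the ratio test: |a_{k+1}| / |a_k| = (3k+1)·(3k+2)·(3k+3)/(k+1)³ · 4/2, which tends to 54 as k → ∞.
Thus R = 1/(54) = 1/54.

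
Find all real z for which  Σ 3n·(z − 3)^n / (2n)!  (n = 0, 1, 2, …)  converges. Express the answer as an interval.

Ratio test: |a_{n+1}/a_n| = 3(n+1)/3n · 1/[(2n+1)·(2n+2)] → 0 as n → ∞.
The ratio tends to 0 regardless of z, hence R = ∞.

(−∞, ∞)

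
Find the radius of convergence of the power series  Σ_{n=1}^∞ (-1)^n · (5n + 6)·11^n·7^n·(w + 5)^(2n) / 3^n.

Apply the ratio test: |a_{n+1}| / |a_n| = [(5(n+1) + 6)/(5n + 6)] · 11·7/3, which tends to 77/3 as n → ∞.
Since the exponent of (w + 5) increases by 2 each term, convergence requires |w + 5|² < 3/77, hence R = √231/77.

R = √231/77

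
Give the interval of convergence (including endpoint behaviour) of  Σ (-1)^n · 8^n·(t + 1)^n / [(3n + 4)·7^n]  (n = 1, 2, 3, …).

By the ratio test, |a_{n+1}/a_n| = [(3n + 4)/(3(n+1) + 4)] · 8/7 → 8/7.
The series converges when 8/7 · |t + 1| < 1, giving R = 7/8.
Endpoint t = -1/8: convergence follows from the alternating series test (terms decrease monotonically to 0).
Endpoint t = -15/8: the terms are asymptotic to a nonzero constant times 1/n, so the series diverges by limit comparison with Σ 1/n.

(-15/8, -1/8]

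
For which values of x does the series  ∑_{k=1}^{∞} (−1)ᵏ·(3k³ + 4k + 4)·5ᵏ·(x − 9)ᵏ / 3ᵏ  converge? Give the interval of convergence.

The ratio of consecutive coefficients is [(3(k+1)³ + 4(k+1) + 4)/(3k³ + 4k + 4)] · 5/3 → 5/3.
Thus R = 1/(5/3) = 3/5.
Check x = 48/5: the terms have absolute value of order k³, which does not tend to 0, so the series diverges by the divergence test.
At x = 42/5: the terms do not tend to 0, so the series diverges.

(42/5, 48/5)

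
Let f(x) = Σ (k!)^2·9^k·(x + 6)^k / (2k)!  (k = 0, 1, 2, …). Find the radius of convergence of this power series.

The ratio of consecutive coefficients is (k+1)²/[(2k+1)·(2k+2)] · 9 → 9/4.
Hence the series converges for |x + 6| < 1/(9/4) = 4/9, so the radius of convergence is 4/9.

R = 4/9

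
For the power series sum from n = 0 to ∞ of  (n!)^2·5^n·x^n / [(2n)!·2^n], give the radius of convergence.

R = 8/5

Ratio test: |a_{n+1}/a_n| = (n+1)²/[(2n+1)·(2n+2)] · 5/2 → 5/8 as n → ∞.
Convergence for |x| · 5/8 < 1, i.e. |x| < 8/5. So R = 8/5.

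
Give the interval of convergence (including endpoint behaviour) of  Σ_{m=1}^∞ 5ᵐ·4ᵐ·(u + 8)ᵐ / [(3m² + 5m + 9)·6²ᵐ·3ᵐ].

The ratio of consecutive coefficients is [(3m² + 5m + 9)/(3(m+1)² + 5(m+1) + 9)] · 5·4/(36·3) → 5/27.
Thus R = 1/(5/27) = 27/5.
Endpoint u = -13/5: the terms are on the order of 1/m², so the series converges absolutely by comparison with the p-series (p = 2 > 1).
When u = -67/5, the series is dominated by a constant times Σ 1/m², which converges (p = 2 > 1).

[-67/5, -13/5]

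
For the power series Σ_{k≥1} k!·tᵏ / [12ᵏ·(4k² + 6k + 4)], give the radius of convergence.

R = 0

By the ratio test, |a_{k+1}/a_k| = (k+1) · 1/12 · (4k² + 6k + 4)/(4(k+1)² + 6(k+1) + 4) → ∞.
The terms grow without bound for any t ≠ 0, so R = 0 (convergence only at t = 0).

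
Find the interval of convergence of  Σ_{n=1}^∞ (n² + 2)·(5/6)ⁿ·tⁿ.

By the ratio test, |a_{n+1}/a_n| = [((n+1)² + 2)/(n² + 2)] · 5/6 → 5/6.
The series converges when 5/6 · |t| < 1, giving R = 6/5.
Endpoint t = 6/5: the n-th term does not approach 0; divergence by the term test.
Check t = -6/5: the terms have absolute value of order n², which does not tend to 0, so the series diverges by the divergence test.

(-6/5, 6/5)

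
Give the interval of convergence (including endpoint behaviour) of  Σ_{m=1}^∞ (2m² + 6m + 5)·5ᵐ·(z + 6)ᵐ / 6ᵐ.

The ratio of consecutive coefficients is [(2(m+1)² + 6(m+1) + 5)/(2m² + 6m + 5)] · 5/6 → 5/6.
The series converges when 5/6 · |z + 6| < 1, giving R = 6/5.
Check z = -24/5: the terms have absolute value of order m², which does not tend to 0, so the series diverges by the divergence test.
At z = -36/5: the terms have absolute value of order m², which does not tend to 0, so the series diverges by the divergence test.

(-36/5, -24/5)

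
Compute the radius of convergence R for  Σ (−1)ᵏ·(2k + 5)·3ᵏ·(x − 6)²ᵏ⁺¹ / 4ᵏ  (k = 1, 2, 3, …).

By the ratio test, |a_{k+1}/a_k| = [(2(k+1) + 5)/(2k + 5)] · 3/4 → 3/4.
Writing y = (x − 6)², the series in y has radius 4/3, so |x − 6| < √(4/3) and R = 2√3/3.

R = 2√3/3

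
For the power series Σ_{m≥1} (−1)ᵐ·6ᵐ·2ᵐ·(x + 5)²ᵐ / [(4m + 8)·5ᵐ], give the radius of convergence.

Ratio test: |a_{m+1}/a_m| = [(4m + 8)/(4(m+1) + 8)] · 6·2/5 → 12/5 as m → ∞.
Since the exponent of (x + 5) increases by 2 each term, convergence requires |x + 5|² < 5/12, hence R = √15/6.

R = √15/6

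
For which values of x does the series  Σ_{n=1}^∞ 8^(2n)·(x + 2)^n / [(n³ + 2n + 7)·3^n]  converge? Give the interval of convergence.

[-131/64, -125/64]

Ratio test: |a_{n+1}/a_n| = [(n³ + 2n + 7)/((n+1)³ + 2(n+1) + 7)] · 64/3 → 64/3 as n → ∞.
Convergence for |x + 2| · 64/3 < 1, i.e. |x + 2| < 3/64. So R = 3/64.
When x = -125/64, the series is dominated by a constant times Σ 1/n³, which converges (p = 3 > 1).
At x = -131/64: the terms are on the order of 1/n³, so the series converges absolutely by comparison with the p-series (p = 3 > 1).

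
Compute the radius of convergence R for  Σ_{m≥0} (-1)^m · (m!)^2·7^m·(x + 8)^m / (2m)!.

Ratio test: |a_{m+1}/a_m| = (m+1)²/[(2m+1)·(2m+2)] · 7 → 7/4 as m → ∞.
Thus R = 1/(7/4) = 4/7.

R = 4/7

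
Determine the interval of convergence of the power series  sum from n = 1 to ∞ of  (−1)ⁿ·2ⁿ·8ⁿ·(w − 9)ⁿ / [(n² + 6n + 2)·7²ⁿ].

By the ratio test, |a_{n+1}/a_n| = [(n² + 6n + 2)/((n+1)² + 6(n+1) + 2)] · 2·8/49 → 16/49.
Hence the series converges for |w − 9| < 1/(16/49) = 49/16, so the radius of convergence is 49/16.
Check w = 193/16: the series is dominated by a constant times Σ 1/n², which converges (p = 2 > 1).
When w = 95/16, absolute convergence follows by limit comparison with Σ 1/n².

[95/16, 193/16]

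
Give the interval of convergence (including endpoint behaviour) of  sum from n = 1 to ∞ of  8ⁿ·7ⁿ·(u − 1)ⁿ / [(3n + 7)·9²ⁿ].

[-25/56, 137/56)

Ratio test: |a_{n+1}/a_n| = [(3n + 7)/(3(n+1) + 7)] · 8·7/81 → 56/81 as n → ∞.
The series converges when 56/81 · |u − 1| < 1, giving R = 81/56.
Check u = 137/56: the terms are asymptotic to a nonzero constant times 1/n, so the series diverges by limit comparison with Σ 1/n.
Check u = -25/56: an alternating series whose terms decrease to 0 in absolute value, so it converges by the Leibniz criterion.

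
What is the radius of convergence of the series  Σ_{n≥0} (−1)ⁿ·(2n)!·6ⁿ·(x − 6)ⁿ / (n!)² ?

R = 1/24

Ratio test: |a_{n+1}/a_n| = (2n+1)·(2n+2)/(n+1)² · 6 → 24 as n → ∞.
Convergence for |x − 6| · 24 < 1, i.e. |x − 6| < 1/24. So R = 1/24.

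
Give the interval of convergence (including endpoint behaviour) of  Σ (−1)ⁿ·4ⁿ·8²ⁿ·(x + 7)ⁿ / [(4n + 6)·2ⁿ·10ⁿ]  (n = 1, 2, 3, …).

(-453/64, -443/64]

Apply the ratio test: |a_{n+1}| / |a_n| = [(4n + 6)/(4(n+1) + 6)] · 4·64/(2·10), which tends to 64/5 as n → ∞.
Hence the series converges for |x + 7| < 1/(64/5) = 5/64, so the radius of convergence is 5/64.
When x = -443/64, the terms alternate in sign and decrease monotonically to 0 in absolute value (size ~ c/n), so the alternating series test gives convergence.
At x = -453/64: the terms behave like c/n; limit comparison with the harmonic series gives divergence.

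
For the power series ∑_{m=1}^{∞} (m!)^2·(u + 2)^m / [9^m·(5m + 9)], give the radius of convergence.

By the ratio test, |a_{m+1}/a_m| = (m+1)² · 1/9 · (5m + 9)/(5(m+1) + 9) → ∞.
The terms grow without bound for any (u + 2) ≠ 0, so R = 0 (convergence only at u = -2).

R = 0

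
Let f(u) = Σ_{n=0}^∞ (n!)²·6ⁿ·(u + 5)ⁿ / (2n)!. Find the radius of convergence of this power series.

R = 2/3

Apply the ratio test: |a_{n+1}| / |a_n| = (n+1)²/[(2n+1)·(2n+2)] · 6, which tends to 3/2 as n → ∞.
Thus R = 1/(3/2) = 2/3.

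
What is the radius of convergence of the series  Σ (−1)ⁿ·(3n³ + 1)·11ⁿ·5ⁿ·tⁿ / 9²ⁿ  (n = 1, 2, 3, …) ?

R = 81/55

The ratio of consecutive coefficients is [(3(n+1)³ + 1)/(3n³ + 1)] · 11·5/81 → 55/81.
Thus R = 1/(55/81) = 81/55.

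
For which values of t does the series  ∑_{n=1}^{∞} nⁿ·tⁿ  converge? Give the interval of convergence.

{0}

By the Cauchy root test, |a_n|^(1/n) = n → ∞.
Since the n-th root of |a_n| is unbounded, the series converges only at t = 0; R = 0.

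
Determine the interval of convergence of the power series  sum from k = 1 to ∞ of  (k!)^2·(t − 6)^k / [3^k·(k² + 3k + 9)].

{6}

Apply the ratio test: |a_{k+1}| / |a_k| = (k+1)² · 1/3 · (k² + 3k + 9)/((k+1)² + 3(k+1) + 9), which tends to ∞ as k → ∞.
The ratio grows without bound, so the series diverges whenever (t − 6) ≠ 0; it converges only at t = 6. R = 0.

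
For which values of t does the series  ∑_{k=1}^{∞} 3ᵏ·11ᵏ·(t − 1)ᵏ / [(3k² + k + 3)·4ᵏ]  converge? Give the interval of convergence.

Ratio test: |a_{k+1}/a_k| = [(3k² + k + 3)/(3(k+1)² + (k+1) + 3)] · 3·11/4 → 33/4 as k → ∞.
The series converges when 33/4 · |t − 1| < 1, giving R = 4/33.
Endpoint t = 37/33: absolute convergence follows by limit comparison with Σ 1/k².
Check t = 29/33: the terms are on the order of 1/k², so the series converges absolutely by comparison with the p-series (p = 2 > 1).

[29/33, 37/33]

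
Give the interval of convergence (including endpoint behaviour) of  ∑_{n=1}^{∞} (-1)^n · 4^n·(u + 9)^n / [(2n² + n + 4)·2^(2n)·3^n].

[-12, -6]

Apply the ratio test: |a_{n+1}| / |a_n| = [(2n² + n + 4)/(2(n+1)² + (n+1) + 4)] · 4/(4·3), which tends to 1/3 as n → ∞.
The series converges when 1/3 · |u + 9| < 1, giving R = 3.
When u = -6, the series is dominated by a constant times Σ 1/n², which converges (p = 2 > 1).
When u = -12, the terms are on the order of 1/n², so the series converges absolutely by comparison with the p-series (p = 2 > 1).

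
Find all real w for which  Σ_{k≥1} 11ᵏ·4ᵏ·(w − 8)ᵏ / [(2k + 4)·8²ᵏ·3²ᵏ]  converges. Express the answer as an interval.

By the ratio test, |a_{k+1}/a_k| = [(2k + 4)/(2(k+1) + 4)] · 11·4/(64·9) → 11/144.
Hence the series converges for |w − 8| < 1/(11/144) = 144/11, so the radius of convergence is 144/11.
Check w = 232/11: the terms are asymptotic to a nonzero constant times 1/k, so the series diverges by limit comparison with Σ 1/k.
Check w = -56/11: convergence follows from the alternating series test (terms decrease monotonically to 0).

[-56/11, 232/11)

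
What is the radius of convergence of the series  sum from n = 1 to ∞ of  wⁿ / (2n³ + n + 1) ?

Apply the ratio test: |a_{n+1}| / |a_n| = (2n³ + n + 1)/(2(n+1)³ + (n+1) + 1), which tends to 1 as n → ∞.
Hence R = 1.

R = 1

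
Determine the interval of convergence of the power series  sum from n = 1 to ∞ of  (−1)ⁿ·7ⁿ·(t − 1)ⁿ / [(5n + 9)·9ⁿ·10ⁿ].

Apply the ratio test: |a_{n+1}| / |a_n| = [(5n + 9)/(5(n+1) + 9)] · 7/(9·10), which tends to 7/90 as n → ∞.
The series converges when 7/90 · |t − 1| < 1, giving R = 90/7.
Check t = 97/7: an alternating series whose terms decrease to 0 in absolute value, so it converges by the Leibniz criterion.
Check t = -83/7: comparison with the harmonic series Σ 1/n shows the series diverges.

(-83/7, 97/7]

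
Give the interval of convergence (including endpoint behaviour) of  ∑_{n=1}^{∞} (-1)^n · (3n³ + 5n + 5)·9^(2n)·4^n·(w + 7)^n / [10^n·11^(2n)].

(-1739/162, -529/162)

Apply the ratio test: |a_{n+1}| / |a_n| = [(3(n+1)³ + 5(n+1) + 5)/(3n³ + 5n + 5)] · 81·4/(10·121), which tends to 162/605 as n → ∞.
Hence the series converges for |w + 7| < 1/(162/605) = 605/162, so the radius of convergence is 605/162.
Check w = -529/162: the terms do not tend to 0, so the series diverges.
Check w = -1739/162: the terms have absolute value of order n³, which does not tend to 0, so the series diverges by the divergence test.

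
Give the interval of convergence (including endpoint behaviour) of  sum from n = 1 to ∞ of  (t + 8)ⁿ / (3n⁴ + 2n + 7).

[-9, -7]

Apply the ratio test: |a_{n+1}| / |a_n| = (3n⁴ + 2n + 7)/(3(n+1)⁴ + 2(n+1) + 7), which tends to 1 as n → ∞.
Convergence for |t + 8| < 1, so R = 1.
Check t = -7: absolute convergence follows by limit comparison with Σ 1/n⁴.
Endpoint t = -9: the series is dominated by a constant times Σ 1/n⁴, which converges (p = 4 > 1).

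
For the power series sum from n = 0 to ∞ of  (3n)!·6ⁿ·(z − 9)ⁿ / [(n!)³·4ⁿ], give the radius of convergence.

Ratio test: |a_{n+1}/a_n| = (3n+1)·(3n+2)·(3n+3)/(n+1)³ · 6/4 → 81/2 as n → ∞.
Hence the series converges for |z − 9| < 1/(81/2) = 2/81, so the radius of convergence is 2/81.

R = 2/81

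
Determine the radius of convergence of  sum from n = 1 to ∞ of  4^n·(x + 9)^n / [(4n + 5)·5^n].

By the ratio test, |a_{n+1}/a_n| = [(4n + 5)/(4(n+1) + 5)] · 4/5 → 4/5.
Convergence for |x + 9| · 4/5 < 1, i.e. |x + 9| < 5/4. So R = 5/4.

R = 5/4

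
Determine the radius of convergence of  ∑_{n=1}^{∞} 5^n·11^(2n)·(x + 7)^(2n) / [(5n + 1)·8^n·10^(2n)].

R = 4√10/11

Ratio test: |a_{n+1}/a_n| = [(5n + 1)/(5(n+1) + 1)] · 5·121/(8·100) → 121/160 as n → ∞.
Since the exponent of (x + 7) increases by 2 each term, convergence requires |x + 7|² < 160/121, hence R = 4√10/11.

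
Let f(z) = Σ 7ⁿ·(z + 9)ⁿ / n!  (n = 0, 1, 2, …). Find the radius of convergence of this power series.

R = ∞

Apply the ratio test: |a_{n+1}| / |a_n| = 7 · 1/(n+1), which tends to 0 as n → ∞.
The ratio tends to 0 regardless of z, hence R = ∞.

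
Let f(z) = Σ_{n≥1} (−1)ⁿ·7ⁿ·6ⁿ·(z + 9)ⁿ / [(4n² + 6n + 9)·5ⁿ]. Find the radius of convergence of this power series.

R = 5/42

Apply the ratio test: |a_{n+1}| / |a_n| = [(4n² + 6n + 9)/(4(n+1)² + 6(n+1) + 9)] · 7·6/5, which tends to 42/5 as n → ∞.
The series converges when 42/5 · |z + 9| < 1, giving R = 5/42.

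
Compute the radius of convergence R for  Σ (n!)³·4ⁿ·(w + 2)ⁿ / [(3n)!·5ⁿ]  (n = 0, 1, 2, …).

Apply the ratio test: |a_{n+1}| / |a_n| = (n+1)³/[(3n+1)·(3n+2)·(3n+3)] · 4/5, which tends to 4/135 as n → ∞.
Hence the series converges for |w + 2| < 1/(4/135) = 135/4, so the radius of convergence is 135/4.

R = 135/4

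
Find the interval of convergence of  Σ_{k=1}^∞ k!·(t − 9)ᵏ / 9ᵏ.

{9}

Ratio test: |a_{k+1}/a_k| = (k+1) · 1/9 → ∞ as k → ∞.
Since the ratio → ∞, the series diverges for every t ≠ 9, and R = 0.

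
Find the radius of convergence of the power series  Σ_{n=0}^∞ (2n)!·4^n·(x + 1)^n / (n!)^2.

The ratio of consecutive coefficients is (2n+1)·(2n+2)/(n+1)² · 4 → 16.
Thus R = 1/(16) = 1/16.

R = 1/16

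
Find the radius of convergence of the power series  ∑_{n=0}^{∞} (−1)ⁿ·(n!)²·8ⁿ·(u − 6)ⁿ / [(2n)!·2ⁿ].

R = 1

Ratio test: |a_{n+1}/a_n| = (n+1)²/[(2n+1)·(2n+2)] · 8/2 → 1 as n → ∞.
Hence R = 1.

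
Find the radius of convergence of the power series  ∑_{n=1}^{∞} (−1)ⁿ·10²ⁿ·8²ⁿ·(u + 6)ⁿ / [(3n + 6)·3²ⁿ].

Apply the ratio test: |a_{n+1}| / |a_n| = [(3n + 6)/(3(n+1) + 6)] · 100·64/9, which tends to 6400/9 as n → ∞.
Hence the series converges for |u + 6| < 1/(6400/9) = 9/6400, so the radius of convergence is 9/6400.

R = 9/6400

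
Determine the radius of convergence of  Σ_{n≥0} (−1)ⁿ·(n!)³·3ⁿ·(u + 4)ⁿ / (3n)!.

The ratio of consecutive coefficients is (n+1)³/[(3n+1)·(3n+2)·(3n+3)] · 3 → 1/9.
The series converges when 1/9 · |u + 4| < 1, giving R = 9.

R = 9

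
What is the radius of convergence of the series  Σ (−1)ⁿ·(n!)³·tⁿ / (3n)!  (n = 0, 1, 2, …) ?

Ratio test: |a_{n+1}/a_n| = (n+1)³/[(3n+1)·(3n+2)·(3n+3)] → 1/27 as n → ∞.
Hence the series converges for |t| < 1/(1/27) = 27, so the radius of convergence is 27.

R = 27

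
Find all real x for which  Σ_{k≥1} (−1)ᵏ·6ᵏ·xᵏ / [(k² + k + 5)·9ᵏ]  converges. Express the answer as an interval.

By the ratio test, |a_{k+1}/a_k| = [(k² + k + 5)/((k+1)² + (k+1) + 5)] · 6/9 → 2/3.
Hence the series converges for |x| < 1/(2/3) = 3/2, so the radius of convergence is 3/2.
At x = 3/2: the series is dominated by a constant times Σ 1/k², which converges (p = 2 > 1).
Check x = -3/2: the series is dominated by a constant times Σ 1/k², which converges (p = 2 > 1).

[-3/2, 3/2]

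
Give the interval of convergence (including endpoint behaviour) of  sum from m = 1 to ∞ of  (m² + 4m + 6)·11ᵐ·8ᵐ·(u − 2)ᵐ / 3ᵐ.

(173/88, 179/88)

The ratio of consecutive coefficients is [((m+1)² + 4(m+1) + 6)/(m² + 4m + 6)] · 11·8/3 → 88/3.
The series converges when 88/3 · |u − 2| < 1, giving R = 3/88.
Check u = 179/88: the terms have absolute value of order m², which does not tend to 0, so the series diverges by the divergence test.
At u = 173/88: the terms have absolute value of order m², which does not tend to 0, so the series diverges by the divergence test.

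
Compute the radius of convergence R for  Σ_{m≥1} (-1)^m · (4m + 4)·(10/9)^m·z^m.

By the ratio test, |a_{m+1}/a_m| = [(4(m+1) + 4)/(4m + 4)] · 10/9 → 10/9.
The series converges when 10/9 · |z| < 1, giving R = 9/10.

R = 9/10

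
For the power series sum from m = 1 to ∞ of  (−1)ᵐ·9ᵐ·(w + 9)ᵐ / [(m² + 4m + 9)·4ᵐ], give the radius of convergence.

R = 4/9

The ratio of consecutive coefficients is [(m² + 4m + 9)/((m+1)² + 4(m+1) + 9)] · 9/4 → 9/4.
Convergence for |w + 9| · 9/4 < 1, i.e. |w + 9| < 4/9. So R = 4/9.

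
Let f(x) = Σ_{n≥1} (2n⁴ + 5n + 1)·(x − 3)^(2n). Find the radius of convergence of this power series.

R = 1

Apply the ratio test: |a_{n+1}| / |a_n| = (2(n+1)⁴ + 5(n+1) + 1)/(2n⁴ + 5n + 1), which tends to 1 as n → ∞.
Successive powers of (x − 3) differ by 2, so the series converges when |x − 3|² · 1 < 1, i.e. |x − 3| < √(1) = 1. So R = 1.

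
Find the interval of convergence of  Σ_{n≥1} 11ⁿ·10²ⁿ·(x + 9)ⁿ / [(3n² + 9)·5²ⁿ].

Apply the ratio test: |a_{n+1}| / |a_n| = [(3n² + 9)/(3(n+1)² + 9)] · 11·100/25, which tends to 44 as n → ∞.
The series converges when 44 · |x + 9| < 1, giving R = 1/44.
Check x = -395/44: the series is dominated by a constant times Σ 1/n², which converges (p = 2 > 1).
Endpoint x = -397/44: the series is dominated by a constant times Σ 1/n², which converges (p = 2 > 1).

[-397/44, -395/44]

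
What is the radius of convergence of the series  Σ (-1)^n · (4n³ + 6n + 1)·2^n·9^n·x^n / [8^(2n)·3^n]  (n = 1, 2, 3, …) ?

The ratio of consecutive coefficients is [(4(n+1)³ + 6(n+1) + 1)/(4n³ + 6n + 1)] · 2·9/(64·3) → 3/32.
Hence the series converges for |x| < 1/(3/32) = 32/3, so the radius of convergence is 32/3.

R = 32/3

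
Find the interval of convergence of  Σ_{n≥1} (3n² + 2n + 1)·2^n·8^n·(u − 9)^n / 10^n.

By the ratio test, |a_{n+1}/a_n| = [(3(n+1)² + 2(n+1) + 1)/(3n² + 2n + 1)] · 2·8/10 → 8/5.
Thus R = 1/(8/5) = 5/8.
At u = 77/8: the terms have absolute value of order n², which does not tend to 0, so the series diverges by the divergence test.
At u = 67/8: the terms do not tend to 0, so the series diverges.

(67/8, 77/8)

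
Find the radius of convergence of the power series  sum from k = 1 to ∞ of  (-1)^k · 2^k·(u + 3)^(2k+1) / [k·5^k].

R = √10/2

Ratio test: |a_{k+1}/a_k| = [k/(k+1)] · 2/5 → 2/5 as k → ∞.
Successive powers of (u + 3) differ by 2, so the series converges when |u + 3|² · 2/5 < 1, i.e. |u + 3| < √(5/2). So R = √10/2.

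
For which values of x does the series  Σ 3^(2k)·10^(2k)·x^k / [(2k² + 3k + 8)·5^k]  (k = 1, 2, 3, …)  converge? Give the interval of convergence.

[-1/180, 1/180]

By the ratio test, |a_{k+1}/a_k| = [(2k² + 3k + 8)/(2(k+1)² + 3(k+1) + 8)] · 9·100/5 → 180.
Hence the series converges for |x| < 1/(180) = 1/180, so the radius of convergence is 1/180.
Endpoint x = 1/180: absolute convergence follows by limit comparison with Σ 1/k².
At x = -1/180: absolute convergence follows by limit comparison with Σ 1/k².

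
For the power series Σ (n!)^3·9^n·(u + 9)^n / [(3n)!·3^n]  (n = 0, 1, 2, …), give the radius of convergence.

R = 9

The ratio of consecutive coefficients is (n+1)³/[(3n+1)·(3n+2)·(3n+3)] · 9/3 → 1/9.
Hence the series converges for |u + 9| < 1/(1/9) = 9, so the radius of convergence is 9.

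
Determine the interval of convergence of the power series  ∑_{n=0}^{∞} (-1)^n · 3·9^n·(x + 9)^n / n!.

The ratio of consecutive coefficients is 3/3 · 9 · 1/(n+1) → 0.
The ratio tends to 0 regardless of x, hence R = ∞.

(−∞, ∞)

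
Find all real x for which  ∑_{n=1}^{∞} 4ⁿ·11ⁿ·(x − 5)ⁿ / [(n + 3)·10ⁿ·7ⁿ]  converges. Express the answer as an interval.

Ratio test: |a_{n+1}/a_n| = [(n + 3)/((n+1) + 3)] · 4·11/(10·7) → 22/35 as n → ∞.
Thus R = 1/(22/35) = 35/22.
When x = 145/22, the terms are asymptotic to a nonzero constant times 1/n, so the series diverges by limit comparison with Σ 1/n.
Endpoint x = 75/22: convergence follows from the alternating series test (terms decrease monotonically to 0).

[75/22, 145/22)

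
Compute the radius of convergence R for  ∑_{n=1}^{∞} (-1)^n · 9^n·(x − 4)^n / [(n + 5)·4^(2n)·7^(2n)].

R = 784/9

Apply the ratio test: |a_{n+1}| / |a_n| = [(n + 5)/((n+1) + 5)] · 9/(16·49), which tends to 9/784 as n → ∞.
Convergence for |x − 4| · 9/784 < 1, i.e. |x − 4| < 784/9. So R = 784/9.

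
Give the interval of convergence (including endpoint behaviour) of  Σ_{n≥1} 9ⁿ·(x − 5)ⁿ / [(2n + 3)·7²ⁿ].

[-4/9, 94/9)

The ratio of consecutive coefficients is [(2n + 3)/(2(n+1) + 3)] · 9/49 → 9/49.
Hence the series converges for |x − 5| < 1/(9/49) = 49/9, so the radius of convergence is 49/9.
Endpoint x = 94/9: comparison with the harmonic series Σ 1/n shows the series diverges.
At x = -4/9: convergence follows from the alternating series test (terms decrease monotonically to 0).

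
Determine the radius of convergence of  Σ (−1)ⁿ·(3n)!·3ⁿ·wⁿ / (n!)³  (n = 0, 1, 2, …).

Apply the ratio test: |a_{n+1}| / |a_n| = (3n+1)·(3n+2)·(3n+3)/(n+1)³ · 3, which tends to 81 as n → ∞.
Hence the series converges for |w| < 1/(81) = 1/81, so the radius of convergence is 1/81.

R = 1/81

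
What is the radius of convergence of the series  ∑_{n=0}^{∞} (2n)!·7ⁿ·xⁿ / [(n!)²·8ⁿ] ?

Ratio test: |a_{n+1}/a_n| = (2n+1)·(2n+2)/(n+1)² · 7/8 → 7/2 as n → ∞.
Thus R = 1/(7/2) = 2/7.

R = 2/7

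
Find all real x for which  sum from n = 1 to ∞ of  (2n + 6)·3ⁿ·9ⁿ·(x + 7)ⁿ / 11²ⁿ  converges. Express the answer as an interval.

(-310/27, -68/27)

By the ratio test, |a_{n+1}/a_n| = [(2(n+1) + 6)/(2n + 6)] · 3·9/121 → 27/121.
The series converges when 27/121 · |x + 7| < 1, giving R = 121/27.
Endpoint x = -68/27: the n-th term does not approach 0; divergence by the term test.
When x = -310/27, the terms do not tend to 0, so the series diverges.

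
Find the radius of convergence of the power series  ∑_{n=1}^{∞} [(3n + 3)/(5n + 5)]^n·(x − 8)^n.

R = 5/3

Applying the root test, |a_n|^(1/n) = (3n + 3)/(5n + 5) → 3/5.
Thus R = 1/(3/5) = 5/3.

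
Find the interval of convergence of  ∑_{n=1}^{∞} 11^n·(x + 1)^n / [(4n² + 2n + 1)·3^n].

[-14/11, -8/11]

The ratio of consecutive coefficients is [(4n² + 2n + 1)/(4(n+1)² + 2(n+1) + 1)] · 11/3 → 11/3.
Convergence for |x + 1| · 11/3 < 1, i.e. |x + 1| < 3/11. So R = 3/11.
At x = -8/11: the series is dominated by a constant times Σ 1/n², which converges (p = 2 > 1).
Check x = -14/11: the terms are on the order of 1/n², so the series converges absolutely by comparison with the p-series (p = 2 > 1).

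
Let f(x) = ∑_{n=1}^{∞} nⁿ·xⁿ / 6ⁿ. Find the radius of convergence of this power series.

R = 0

Root test: |a_n|^(1/n) = n/6 → ∞.
Since the n-th root of |a_n| is unbounded, the series converges only at x = 0; R = 0.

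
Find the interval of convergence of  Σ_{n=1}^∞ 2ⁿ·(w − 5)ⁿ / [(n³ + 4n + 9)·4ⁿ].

[3, 7]

Apply the ratio test: |a_{n+1}| / |a_n| = [(n³ + 4n + 9)/((n+1)³ + 4(n+1) + 9)] · 2/4, which tends to 1/2 as n → ∞.
The series converges when 1/2 · |w − 5| < 1, giving R = 2.
Endpoint w = 7: absolute convergence follows by limit comparison with Σ 1/n³.
At w = 3: the series is dominated by a constant times Σ 1/n³, which converges (p = 3 > 1).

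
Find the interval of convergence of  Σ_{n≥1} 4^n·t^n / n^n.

(−∞, ∞)

By the Cauchy root test, |a_n|^(1/n) = 4/n → 0.
Since the n-th root of |a_n| tends to 0, the series converges for all real t; R = ∞.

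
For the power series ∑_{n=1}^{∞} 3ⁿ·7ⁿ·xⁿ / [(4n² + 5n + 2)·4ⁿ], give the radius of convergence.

By the ratio test, |a_{n+1}/a_n| = [(4n² + 5n + 2)/(4(n+1)² + 5(n+1) + 2)] · 3·7/4 → 21/4.
The series converges when 21/4 · |x| < 1, giving R = 4/21.

R = 4/21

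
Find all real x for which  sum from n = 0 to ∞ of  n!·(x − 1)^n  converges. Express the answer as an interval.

{1}

Ratio test: |a_{n+1}/a_n| = (n+1) → ∞ as n → ∞.
The terms grow without bound for any (x − 1) ≠ 0, so R = 0 (convergence only at x = 1).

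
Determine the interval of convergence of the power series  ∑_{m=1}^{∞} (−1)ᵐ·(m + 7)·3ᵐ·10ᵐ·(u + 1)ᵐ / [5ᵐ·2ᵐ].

(-4/3, -2/3)

Ratio test: |a_{m+1}/a_m| = [((m+1) + 7)/(m + 7)] · 3·10/(5·2) → 3 as m → ∞.
Thus R = 1/(3) = 1/3.
When u = -2/3, the terms have absolute value of order m, which does not tend to 0, so the series diverges by the divergence test.
Endpoint u = -4/3: the terms have absolute value of order m, which does not tend to 0, so the series diverges by the divergence test.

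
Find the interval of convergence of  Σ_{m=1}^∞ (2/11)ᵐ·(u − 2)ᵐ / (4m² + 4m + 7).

[-7/2, 15/2]

The ratio of consecutive coefficients is [(4m² + 4m + 7)/(4(m+1)² + 4(m+1) + 7)] · 2/11 → 2/11.
The series converges when 2/11 · |u − 2| < 1, giving R = 11/2.
Endpoint u = 15/2: absolute convergence follows by limit comparison with Σ 1/m².
At u = -7/2: the terms are on the order of 1/m², so the series converges absolutely by comparison with the p-series (p = 2 > 1).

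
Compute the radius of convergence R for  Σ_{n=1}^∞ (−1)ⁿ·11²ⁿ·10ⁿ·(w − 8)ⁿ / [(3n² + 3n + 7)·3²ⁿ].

R = 9/1210

The ratio of consecutive coefficients is [(3n² + 3n + 7)/(3(n+1)² + 3(n+1) + 7)] · 121·10/9 → 1210/9.
Thus R = 1/(1210/9) = 9/1210.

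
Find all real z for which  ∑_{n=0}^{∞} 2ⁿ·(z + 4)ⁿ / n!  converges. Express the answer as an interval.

(−∞, ∞)

By the ratio test, |a_{n+1}/a_n| = 2 · 1/(n+1) → 0.
The ratio tends to 0 regardless of z, hence R = ∞.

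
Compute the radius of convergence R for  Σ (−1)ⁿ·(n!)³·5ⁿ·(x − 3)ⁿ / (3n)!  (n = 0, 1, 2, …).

R = 27/5

By the ratio test, |a_{n+1}/a_n| = (n+1)³/[(3n+1)·(3n+2)·(3n+3)] · 5 → 5/27.
Hence the series converges for |x − 3| < 1/(5/27) = 27/5, so the radius of convergence is 27/5.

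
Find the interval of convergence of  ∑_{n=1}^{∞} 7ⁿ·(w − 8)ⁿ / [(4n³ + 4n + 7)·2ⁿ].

Ratio test: |a_{n+1}/a_n| = [(4n³ + 4n + 7)/(4(n+1)³ + 4(n+1) + 7)] · 7/2 → 7/2 as n → ∞.
The series converges when 7/2 · |w − 8| < 1, giving R = 2/7.
At w = 58/7: absolute convergence follows by limit comparison with Σ 1/n³.
Check w = 54/7: the terms are on the order of 1/n³, so the series converges absolutely by comparison with the p-series (p = 3 > 1).

[54/7, 58/7]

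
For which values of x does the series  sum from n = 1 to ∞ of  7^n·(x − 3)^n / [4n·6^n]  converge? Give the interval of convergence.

Ratio test: |a_{n+1}/a_n| = [4n/4(n+1)] · 7/6 → 7/6 as n → ∞.
Convergence for |x − 3| · 7/6 < 1, i.e. |x − 3| < 6/7. So R = 6/7.
Check x = 27/7: the terms behave like c/n; limit comparison with the harmonic series gives divergence.
Check x = 15/7: convergence follows from the alternating series test (terms decrease monotonically to 0).

[15/7, 27/7)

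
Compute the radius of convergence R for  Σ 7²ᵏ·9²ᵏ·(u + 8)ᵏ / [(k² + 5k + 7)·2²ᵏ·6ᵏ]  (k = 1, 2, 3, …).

R = 8/1323

By the ratio test, |a_{k+1}/a_k| = [(k² + 5k + 7)/((k+1)² + 5(k+1) + 7)] · 49·81/(4·6) → 1323/8.
The series converges when 1323/8 · |u + 8| < 1, giving R = 8/1323.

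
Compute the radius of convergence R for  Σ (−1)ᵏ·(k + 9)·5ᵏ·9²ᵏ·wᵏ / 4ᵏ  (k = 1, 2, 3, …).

R = 4/405

Apply the ratio test: |a_{k+1}| / |a_k| = [((k+1) + 9)/(k + 9)] · 5·81/4, which tends to 405/4 as k → ∞.
The series converges when 405/4 · |w| < 1, giving R = 4/405.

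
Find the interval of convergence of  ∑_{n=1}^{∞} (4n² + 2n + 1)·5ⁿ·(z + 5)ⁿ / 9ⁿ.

Apply the ratio test: |a_{n+1}| / |a_n| = [(4(n+1)² + 2(n+1) + 1)/(4n² + 2n + 1)] · 5/9, which tends to 5/9 as n → ∞.
Convergence for |z + 5| · 5/9 < 1, i.e. |z + 5| < 9/5. So R = 9/5.
At z = -16/5: the n-th term does not approach 0; divergence by the term test.
When z = -34/5, the terms have absolute value of order n², which does not tend to 0, so the series diverges by the divergence test.

(-34/5, -16/5)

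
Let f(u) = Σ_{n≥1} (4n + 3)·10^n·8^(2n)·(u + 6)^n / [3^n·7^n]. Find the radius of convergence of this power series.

R = 21/640

By the ratio test, |a_{n+1}/a_n| = [(4(n+1) + 3)/(4n + 3)] · 10·64/(3·7) → 640/21.
Thus R = 1/(640/21) = 21/640.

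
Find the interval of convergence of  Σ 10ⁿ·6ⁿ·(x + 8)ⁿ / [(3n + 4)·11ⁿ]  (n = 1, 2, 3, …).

The ratio of consecutive coefficients is [(3n + 4)/(3(n+1) + 4)] · 10·6/11 → 60/11.
The series converges when 60/11 · |x + 8| < 1, giving R = 11/60.
Endpoint x = -469/60: comparison with the harmonic series Σ 1/n shows the series diverges.
At x = -491/60: convergence follows from the alternating series test (terms decrease monotonically to 0).

[-491/60, -469/60)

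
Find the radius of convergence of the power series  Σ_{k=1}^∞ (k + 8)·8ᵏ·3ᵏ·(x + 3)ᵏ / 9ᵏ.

By the ratio test, |a_{k+1}/a_k| = [((k+1) + 8)/(k + 8)] · 8·3/9 → 8/3.
Hence the series converges for |x + 3| < 1/(8/3) = 3/8, so the radius of convergence is 3/8.

R = 3/8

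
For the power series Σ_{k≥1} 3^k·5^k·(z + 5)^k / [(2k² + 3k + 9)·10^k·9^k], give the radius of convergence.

Ratio test: |a_{k+1}/a_k| = [(2k² + 3k + 9)/(2(k+1)² + 3(k+1) + 9)] · 3·5/(10·9) → 1/6 as k → ∞.
Hence the series converges for |z + 5| < 1/(1/6) = 6, so the radius of convergence is 6.

R = 6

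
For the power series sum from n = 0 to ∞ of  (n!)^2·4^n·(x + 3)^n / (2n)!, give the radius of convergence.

Apply the ratio test: |a_{n+1}| / |a_n| = (n+1)²/[(2n+1)·(2n+2)] · 4, which tends to 1 as n → ∞.
Convergence for |x + 3| < 1, so R = 1.

R = 1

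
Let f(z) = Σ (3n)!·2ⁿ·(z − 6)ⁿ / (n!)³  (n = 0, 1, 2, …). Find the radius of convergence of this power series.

R = 1/54

Ratio test: |a_{n+1}/a_n| = (3n+1)·(3n+2)·(3n+3)/(n+1)³ · 2 → 54 as n → ∞.
The series converges when 54 · |z − 6| < 1, giving R = 1/54.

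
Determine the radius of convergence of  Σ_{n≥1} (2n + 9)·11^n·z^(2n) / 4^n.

R = 2√11/11

The ratio of consecutive coefficients is [(2(n+1) + 9)/(2n + 9)] · 11/4 → 11/4.
Since the exponent of z increases by 2 each term, convergence requires |z|² < 4/11, hence R = 2√11/11.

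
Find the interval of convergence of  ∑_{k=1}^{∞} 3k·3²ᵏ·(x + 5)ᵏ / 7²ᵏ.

(-94/9, 4/9)

By the ratio test, |a_{k+1}/a_k| = [3(k+1)/3k] · 9/49 → 9/49.
The series converges when 9/49 · |x + 5| < 1, giving R = 49/9.
At x = 4/9: the k-th term does not approach 0; divergence by the term test.
Endpoint x = -94/9: the terms do not tend to 0, so the series diverges.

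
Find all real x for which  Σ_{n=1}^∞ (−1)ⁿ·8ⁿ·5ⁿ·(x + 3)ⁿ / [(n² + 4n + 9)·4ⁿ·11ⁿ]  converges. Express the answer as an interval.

By the ratio test, |a_{n+1}/a_n| = [(n² + 4n + 9)/((n+1)² + 4(n+1) + 9)] · 8·5/(4·11) → 10/11.
The series converges when 10/11 · |x + 3| < 1, giving R = 11/10.
Endpoint x = -19/10: the series is dominated by a constant times Σ 1/n², which converges (p = 2 > 1).
At x = -41/10: the series is dominated by a constant times Σ 1/n², which converges (p = 2 > 1).

[-41/10, -19/10]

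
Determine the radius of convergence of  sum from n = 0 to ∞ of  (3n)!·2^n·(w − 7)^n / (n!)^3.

Apply the ratio test: |a_{n+1}| / |a_n| = (3n+1)·(3n+2)·(3n+3)/(n+1)³ · 2, which tends to 54 as n → ∞.
Convergence for |w − 7| · 54 < 1, i.e. |w − 7| < 1/54. So R = 1/54.

R = 1/54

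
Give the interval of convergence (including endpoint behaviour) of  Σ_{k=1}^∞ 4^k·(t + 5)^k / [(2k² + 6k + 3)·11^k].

By the ratio test, |a_{k+1}/a_k| = [(2k² + 6k + 3)/(2(k+1)² + 6(k+1) + 3)] · 4/11 → 4/11.
Convergence for |t + 5| · 4/11 < 1, i.e. |t + 5| < 11/4. So R = 11/4.
Endpoint t = -9/4: the terms are on the order of 1/k², so the series converges absolutely by comparison with the p-series (p = 2 > 1).
At t = -31/4: the terms are on the order of 1/k², so the series converges absolutely by comparison with the p-series (p = 2 > 1).

[-31/4, -9/4]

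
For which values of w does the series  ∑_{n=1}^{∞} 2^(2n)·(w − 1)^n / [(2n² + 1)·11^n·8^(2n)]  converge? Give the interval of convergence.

[-175, 177]

Ratio test: |a_{n+1}/a_n| = [(2n² + 1)/(2(n+1)² + 1)] · 4/(11·64) → 1/176 as n → ∞.
The series converges when 1/176 · |w − 1| < 1, giving R = 176.
Endpoint w = 177: the terms are on the order of 1/n², so the series converges absolutely by comparison with the p-series (p = 2 > 1).
Endpoint w = -175: the series is dominated by a constant times Σ 1/n², which converges (p = 2 > 1).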